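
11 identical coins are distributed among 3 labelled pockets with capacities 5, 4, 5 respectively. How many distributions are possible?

Without the upper bounds there are C(13,2) = 78 ways to split 11 among 3 pockets.
Subtract solutions that violate a single cap (substitute x_i' = x_i − (cap_i+1)): x_1 ≥ 6 gives C(7,2) = 21; x_2 ≥ 5 gives C(8,2) = 28; x_3 ≥ 6 gives C(7,2) = 21. Together 70.
Add back pairs where two caps are both exceeded: 1 + 0 + 1 = 2.
By inclusion–exclusion the count is 78 − 70 + 2 = 10.

10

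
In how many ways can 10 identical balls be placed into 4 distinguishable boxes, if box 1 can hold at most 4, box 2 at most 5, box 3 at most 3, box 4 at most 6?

Ignoring the caps, the number of non-negative solutions to x_1+…+x_4 = 10 is C(13,3) = 286.
Subtract solutions that violate a single cap (substitute x_i' = x_i − (cap_i+1)): x_1 ≥ 5 gives C(8,3) = 56; x_2 ≥ 6 gives C(7,3) = 35; x_3 ≥ 4 gives C(9,3) = 84; x_4 ≥ 7 gives C(6,3) = 20. Together 195.
Add back pairs where two caps are both exceeded: 0 + 4 + 0 + 1 + 0 + 0 = 5.
By inclusion–exclusion the count is 286 − 195 + 5 = 96.

96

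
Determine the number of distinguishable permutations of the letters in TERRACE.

1260

TERRACE has 7 letters with E appearing twice and R appearing twice.
Dividing 7! = 5040 by 2!·2! = 4 for the repeated letters gives 1260.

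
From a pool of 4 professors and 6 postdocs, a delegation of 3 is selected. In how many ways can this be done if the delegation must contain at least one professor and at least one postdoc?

With no constraint there are C(10,3) = 120 possible selections.
Selections missing a whole group: no professors → C(6,3) = 20; no postdocs → C(4,3) = 4.
Both groups omitted at once is impossible, so 120 − 24 = 96.

96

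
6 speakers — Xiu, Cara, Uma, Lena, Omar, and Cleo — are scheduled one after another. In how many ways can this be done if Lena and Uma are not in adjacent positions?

480

There are 6! = 720 arrangements in all. If Lena and Uma are adjacent, merging them into one block gives 2·(5)! = 240 arrangements.
Complementary counting: 720 − 240 = 480.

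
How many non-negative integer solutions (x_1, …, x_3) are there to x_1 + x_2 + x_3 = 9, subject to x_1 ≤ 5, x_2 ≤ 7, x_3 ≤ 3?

Without the upper bounds there are C(11,2) = 55 ways to split 9 among 3 variables.
Subtract solutions that violate a single cap (substitute x_i' = x_i − (cap_i+1)): x_1 ≥ 6 gives C(5,2) = 10; x_2 ≥ 8 gives C(3,2) = 3; x_3 ≥ 4 gives C(7,2) = 21. Together 34.
No two caps can be exceeded simultaneously, so the pair terms are all 0.
By inclusion–exclusion the count is 55 − 34 + 0 = 21.

21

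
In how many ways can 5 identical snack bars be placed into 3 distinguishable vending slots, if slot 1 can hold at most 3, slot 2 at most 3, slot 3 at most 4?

14

By stars and bars, unrestricted non-negative solutions to x_1+…+x_3 = 5 number C(5+2,2) = 21.
Subtract solutions that violate a single cap (substitute x_i' = x_i − (cap_i+1)): x_1 ≥ 4 gives C(3,2) = 3; x_2 ≥ 4 gives C(3,2) = 3; x_3 ≥ 5 gives C(2,2) = 1. Together 7.
No two caps can be exceeded simultaneously, so the pair terms are all 0.
By inclusion–exclusion the count is 21 − 7 + 0 = 14.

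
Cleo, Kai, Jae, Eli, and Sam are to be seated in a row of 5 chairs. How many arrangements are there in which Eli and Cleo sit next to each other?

Place the 3 others and the Eli-Cleo pair as 4 objects in a line; the pair has 2 internal arrangements.
That gives 2 × 4! = 2 × 24 = 48.

48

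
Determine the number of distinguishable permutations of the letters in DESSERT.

Letter multiplicities in DESSERT: D×1, E×2, R×1, S×2, T×1.
Dividing 7! = 5040 by 2!·2! = 4 for the repeated letters gives 1260.

1260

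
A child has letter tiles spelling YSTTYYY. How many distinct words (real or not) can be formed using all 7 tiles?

Letter multiplicities in YSTTYYY: S×1, T×2, Y×4.
The number of distinct arrangements is 7!/(4!·2!) = 5040/48 = 105.

105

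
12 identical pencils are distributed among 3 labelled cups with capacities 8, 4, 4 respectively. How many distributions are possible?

15

By stars and bars, unrestricted non-negative solutions to x_1+…+x_3 = 12 number C(12+2,2) = 91.
Subtract solutions that violate a single cap (substitute x_i' = x_i − (cap_i+1)): x_1 ≥ 9 gives C(5,2) = 10; x_2 ≥ 5 gives C(9,2) = 36; x_3 ≥ 5 gives C(9,2) = 36. Together 82.
Add back pairs where two caps are both exceeded: 0 + 0 + 6 = 6.
By inclusion–exclusion the count is 91 − 82 + 6 = 15.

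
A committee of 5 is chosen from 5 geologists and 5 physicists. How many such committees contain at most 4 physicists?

Split by how many physicists are chosen (0 through 4).
Sum: C(5,0)·C(5,5) + C(5,1)·C(5,4) + C(5,2)·C(5,3) + C(5,3)·C(5,2) + C(5,4)·C(5,1) = 1 + 25 + 100 + 100 + 25 = 251.

251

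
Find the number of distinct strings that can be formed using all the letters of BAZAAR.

120

BAZAAR has 6 letters with A appearing 3 times.
The number of distinct arrangements is 6!/(3!) = 720/6 = 120.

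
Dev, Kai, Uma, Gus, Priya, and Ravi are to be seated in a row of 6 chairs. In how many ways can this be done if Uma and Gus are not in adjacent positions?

480

There are 6! = 720 arrangements in all. If Uma and Gus are adjacent, merging them into one block gives 2·(5)! = 240 arrangements.
Complementary counting: 720 − 240 = 480.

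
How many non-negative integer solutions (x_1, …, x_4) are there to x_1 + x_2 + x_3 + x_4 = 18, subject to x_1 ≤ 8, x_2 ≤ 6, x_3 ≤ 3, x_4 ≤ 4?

20

Ignoring the caps, the number of non-negative solutions to x_1+…+x_4 = 18 is C(21,3) = 1330.
Subtract solutions that violate a single cap (substitute x_i' = x_i − (cap_i+1)): x_1 ≥ 9 gives C(12,3) = 220; x_2 ≥ 7 gives C(14,3) = 364; x_3 ≥ 4 gives C(17,3) = 680; x_4 ≥ 5 gives C(16,3) = 560. Together 1824.
Add back pairs where two caps are both exceeded: 10 + 56 + 35 + 120 + 84 + 220 = 525.
Subtract triples: 0 + 0 + 1 + 10 = 11.
By inclusion–exclusion the count is 1330 − 1824 + 525 − 11 = 20.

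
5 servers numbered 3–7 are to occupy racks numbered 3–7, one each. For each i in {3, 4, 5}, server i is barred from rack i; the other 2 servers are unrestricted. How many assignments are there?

64

Let Aᵢ (for i ∈ {3, 4, 5}) be the placements that put server i in its forbidden rack. Any j of these fix j positions, leaving (5−j)! ways to fill the rest, and there are C(3,j) ways to pick which j.
By inclusion–exclusion, the number of valid placements is Σ_{j=0}^{3} (−1)^j C(3,j)·(5−j)!.
Computing: 120 − 72 + 18 − 2 = 64.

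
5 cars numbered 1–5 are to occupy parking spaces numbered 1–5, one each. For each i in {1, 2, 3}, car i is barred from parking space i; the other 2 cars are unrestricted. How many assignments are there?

64

Let Aᵢ (for i ∈ {1, 2, 3}) be the placements that put car i in its forbidden parking space. Any j of these fix j positions, leaving (5−j)! ways to fill the rest, and there are C(3,j) ways to pick which j.
By inclusion–exclusion, the number of valid placements is Σ_{j=0}^{3} (−1)^j C(3,j)·(5−j)!.
Computing: 120 − 72 + 18 − 2 = 64.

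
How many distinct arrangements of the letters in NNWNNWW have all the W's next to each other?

Treat the 3 copies of W as a single block. The multiset to arrange is then {WWW, N, N, N, N}, 5 items in all.
That gives (5)!/(4!) = 5 arrangements.

5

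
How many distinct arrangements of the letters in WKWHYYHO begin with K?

630

Fix K in the first position and arrange the remaining 7 letters.
Those 7 letters have H appearing twice, W appearing twice, and Y appearing twice, giving (7)!/(2!·2!·2!) = 630.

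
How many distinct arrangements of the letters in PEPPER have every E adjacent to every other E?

Treat the 2 copies of E as a single block. The multiset to arrange is then {EE, P, P, P, R}, 5 items in all.
That gives (5)!/(3!) = 20 arrangements.

20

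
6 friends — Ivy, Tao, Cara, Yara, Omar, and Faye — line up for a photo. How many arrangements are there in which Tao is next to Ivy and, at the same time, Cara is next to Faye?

96

Treat {Tao,Ivy} as one block (2 orders) and {Cara,Faye} as another (2 orders).
That leaves 4 units to arrange: 2 × 2 × 4! = 4 × 24 = 96.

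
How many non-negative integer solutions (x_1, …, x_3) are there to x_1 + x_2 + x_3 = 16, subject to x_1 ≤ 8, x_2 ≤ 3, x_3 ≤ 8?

10

By stars and bars, unrestricted non-negative solutions to x_1+…+x_3 = 16 number C(16+2,2) = 153.
Subtract solutions that violate a single cap (substitute x_i' = x_i − (cap_i+1)): x_1 ≥ 9 gives C(9,2) = 36; x_2 ≥ 4 gives C(14,2) = 91; x_3 ≥ 9 gives C(9,2) = 36. Together 163.
Add back pairs where two caps are both exceeded: 10 + 0 + 10 = 20.
By inclusion–exclusion the count is 153 − 163 + 20 = 10.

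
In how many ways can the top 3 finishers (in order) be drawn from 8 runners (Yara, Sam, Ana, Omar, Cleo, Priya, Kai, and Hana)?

336

There are 8 choices for 1st place, 7 for 2nd, and 6 for 3rd.
That gives 8 × 7 × 6 = 336.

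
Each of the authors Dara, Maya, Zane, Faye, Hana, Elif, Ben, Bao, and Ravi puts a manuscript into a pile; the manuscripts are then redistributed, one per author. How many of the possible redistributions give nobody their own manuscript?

Let Aᵢ be the assignments in which author i gets their own manuscript. We want the size of the complement of A₁∪…∪A_9.
By inclusion–exclusion this is Σ_{j=0}^{9} (−1)^j C(9,j)·(9−j)!.
Computing: 362880 − 362880 + 181440 − 60480 + 15120 − 3024 + 504 − 72 + 9 − 1 = 133496.

133496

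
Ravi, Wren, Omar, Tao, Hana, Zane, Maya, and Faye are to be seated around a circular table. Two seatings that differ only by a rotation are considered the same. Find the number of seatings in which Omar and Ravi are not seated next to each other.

All circular seatings of 8 people number (7)! = 5040.
Seatings with Omar beside Ravi: treat them as a block with 2 internal orders, giving 2 × (6)! = 1440.
Subtracting, 5040 − 1440 = 3600.

3600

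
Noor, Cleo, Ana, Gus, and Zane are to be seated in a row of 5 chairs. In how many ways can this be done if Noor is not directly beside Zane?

72

There are 5! = 120 arrangements in all. If Noor and Zane are adjacent, merging them into one block gives 2·(4)! = 48 arrangements.
Complementary counting: 120 − 48 = 72.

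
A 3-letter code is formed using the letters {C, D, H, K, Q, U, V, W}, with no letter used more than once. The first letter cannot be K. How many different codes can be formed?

294

The first letter has 8−1 = 7 choices (anything except K).
The remaining 2 letters are filled from the other 7 symbols without repetition: 7 × 6 = 42.
Total: 7 × 42 = 294.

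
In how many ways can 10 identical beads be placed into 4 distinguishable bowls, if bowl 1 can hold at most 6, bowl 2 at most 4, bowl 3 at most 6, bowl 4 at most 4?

135

Without the upper bounds there are C(13,3) = 286 ways to split 10 among 4 bowls.
Subtract solutions that violate a single cap (substitute x_i' = x_i − (cap_i+1)): x_1 ≥ 7 gives C(6,3) = 20; x_2 ≥ 5 gives C(8,3) = 56; x_3 ≥ 7 gives C(6,3) = 20; x_4 ≥ 5 gives C(8,3) = 56. Together 152.
Add back pairs where two caps are both exceeded: 0 + 0 + 0 + 0 + 1 + 0 = 1.
By inclusion–exclusion the count is 286 − 152 + 1 = 135.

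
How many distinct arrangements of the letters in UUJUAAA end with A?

60

With the last slot taken by A, it remains to arrange the other 6 letters (UUJUAA).
Those 6 letters have A appearing twice and U appearing 3 times, giving (6)!/(3!·2!) = 60.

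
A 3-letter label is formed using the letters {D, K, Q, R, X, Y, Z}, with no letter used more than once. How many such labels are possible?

210

This is a permutation of 3 out of 7: P(7,3) = 7!/4!.
That product is 7 × 6 × 5 = 210.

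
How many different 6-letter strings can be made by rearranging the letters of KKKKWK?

6

Letter multiplicities in KKKKWK: K×5, W×1.
Dividing 6! = 720 by 5! = 120 for the repeated letters gives 6.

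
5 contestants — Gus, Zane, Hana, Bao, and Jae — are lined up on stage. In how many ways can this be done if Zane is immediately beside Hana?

48

Place the 3 others and the Zane-Hana pair as 4 objects in a line; the pair has 2 internal arrangements.
So the count is 2·(4)! = 48.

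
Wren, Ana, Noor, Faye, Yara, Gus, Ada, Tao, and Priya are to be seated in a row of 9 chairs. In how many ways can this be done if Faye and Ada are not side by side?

282240

Of the 9! = 362880 arrangements, those with Faye and Ada adjacent number 2 × 8! = 80640 (treat the pair as a block with 2 internal orders).
Complementary counting: 362880 − 80640 = 282240.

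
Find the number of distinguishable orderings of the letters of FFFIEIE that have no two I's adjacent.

150

Total arrangements of FFFIEIE: 7!/(3!·2!·2!) = 210.
If the two I's are adjacent, glue them into one block, leaving 6 items to arrange: (6)!/(3!·2!) = 60 ways.
Subtracting, 210 − 60 = 150 arrangements keep the I's apart.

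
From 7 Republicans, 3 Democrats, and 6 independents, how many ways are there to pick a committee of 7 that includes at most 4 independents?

Split by how many independents are chosen (0 through 4).
Sum: C(6,0)·C(10,7) + C(6,1)·C(10,6) + C(6,2)·C(10,5) + C(6,3)·C(10,4) + C(6,4)·C(10,3) = 120 + 1260 + 3780 + 4200 + 1800 = 11160.

11160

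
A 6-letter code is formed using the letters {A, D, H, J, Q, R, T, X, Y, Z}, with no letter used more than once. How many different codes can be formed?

151200

This is a permutation of 6 out of 10: P(10,6) = 10!/4!.
That product is 10 × 9 × 8 × 7 × 6 × 5 = 151200.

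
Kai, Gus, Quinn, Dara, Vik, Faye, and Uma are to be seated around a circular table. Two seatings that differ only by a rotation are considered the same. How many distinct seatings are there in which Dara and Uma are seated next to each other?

Treat {Dara, Uma} as one unit (2 internal orders) and seat the resulting 6 units around the table: (5)! circular arrangements.
So 2 × (5)! = 2 × 120 = 240.

240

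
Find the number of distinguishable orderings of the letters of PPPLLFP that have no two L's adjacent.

75

Total arrangements of PPPLLFP: 7!/(4!·2!) = 105.
If the two L's are adjacent, glue them into one block, leaving 6 items to arrange: (6)!/(4!) = 30 ways.
Hence 105 − 30 = 75.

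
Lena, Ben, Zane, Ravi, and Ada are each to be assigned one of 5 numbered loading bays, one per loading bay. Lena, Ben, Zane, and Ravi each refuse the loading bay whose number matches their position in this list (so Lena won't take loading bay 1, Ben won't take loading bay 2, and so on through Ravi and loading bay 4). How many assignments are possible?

53

Let Aᵢ (for 1 ≤ i ≤ 4) be the placements that put person i in their forbidden loading bay. Any j of these fix j positions, leaving (5−j)! ways to fill the rest, and there are C(4,j) ways to pick which j.
By inclusion–exclusion, the number of valid placements is Σ_{j=0}^{4} (−1)^j C(4,j)·(5−j)!.
Computing: 120 − 96 + 36 − 8 + 1 = 53.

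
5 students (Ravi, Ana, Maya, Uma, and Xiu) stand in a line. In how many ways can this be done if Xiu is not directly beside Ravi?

72

Of the 5! = 120 arrangements, those with Xiu and Ravi adjacent number 2 × 4! = 48 (treat the pair as a block with 2 internal orders).
Complementary counting: 120 − 48 = 72.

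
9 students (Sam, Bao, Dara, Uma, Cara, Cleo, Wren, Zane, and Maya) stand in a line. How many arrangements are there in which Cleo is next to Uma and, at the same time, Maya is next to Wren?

20160

Treat {Cleo,Uma} as one block (2 orders) and {Maya,Wren} as another (2 orders).
That leaves 7 units to arrange: 2 × 2 × 7! = 4 × 5040 = 20160.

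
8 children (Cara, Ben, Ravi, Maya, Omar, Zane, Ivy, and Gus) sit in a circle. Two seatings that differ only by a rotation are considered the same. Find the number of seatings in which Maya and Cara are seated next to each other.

Glue Maya and Cara into a block (2 internal orders). Seating 7 units around a circle gives (6)! arrangements.
So 2 × (6)! = 2 × 720 = 1440.

1440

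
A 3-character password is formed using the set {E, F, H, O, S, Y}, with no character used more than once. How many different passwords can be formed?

This is a permutation of 3 out of 6: P(6,3) = 6!/3!.
That product is 6 × 5 × 4 = 120.

120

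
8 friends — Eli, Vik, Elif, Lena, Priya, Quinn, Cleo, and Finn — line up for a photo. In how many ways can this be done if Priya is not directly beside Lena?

30240

Of the 8! = 40320 arrangements, those with Priya and Lena adjacent number 2 × 7! = 10080 (treat the pair as a block with 2 internal orders).
Complementary counting: 40320 − 10080 = 30240.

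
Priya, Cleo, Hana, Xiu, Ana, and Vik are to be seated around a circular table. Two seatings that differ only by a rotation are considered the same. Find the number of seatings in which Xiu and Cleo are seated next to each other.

Treat {Xiu, Cleo} as one unit (2 internal orders) and seat the resulting 5 units around the table: (4)! circular arrangements.
So 2 × (4)! = 2 × 24 = 48.

48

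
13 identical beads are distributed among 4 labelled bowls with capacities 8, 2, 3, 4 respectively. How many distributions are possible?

Ignoring the caps, the number of non-negative solutions to x_1+…+x_4 = 13 is C(16,3) = 560.
Subtract solutions that violate a single cap (substitute x_i' = x_i − (cap_i+1)): x_1 ≥ 9 gives C(7,3) = 35; x_2 ≥ 3 gives C(13,3) = 286; x_3 ≥ 4 gives C(12,3) = 220; x_4 ≥ 5 gives C(11,3) = 165. Together 706.
Add back pairs where two caps are both exceeded: 4 + 1 + 0 + 84 + 56 + 35 = 180.
Subtract triples: 0 + 0 + 0 + 4 = 4.
By inclusion–exclusion the count is 560 − 706 + 180 − 4 = 30.

30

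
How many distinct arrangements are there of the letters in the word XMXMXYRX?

840

Letter multiplicities in XMXMXYRX: M×2, R×1, X×4, Y×1.
The number of distinct arrangements is 8!/(4!·2!) = 40320/48 = 840.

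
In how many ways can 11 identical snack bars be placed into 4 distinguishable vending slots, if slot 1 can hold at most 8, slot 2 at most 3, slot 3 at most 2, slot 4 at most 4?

Ignoring the caps, the number of non-negative solutions to x_1+…+x_4 = 11 is C(14,3) = 364.
Subtract solutions that violate a single cap (substitute x_i' = x_i − (cap_i+1)): x_1 ≥ 9 gives C(5,3) = 10; x_2 ≥ 4 gives C(10,3) = 120; x_3 ≥ 3 gives C(11,3) = 165; x_4 ≥ 5 gives C(9,3) = 84. Together 379.
Add back pairs where two caps are both exceeded: 0 + 0 + 0 + 35 + 10 + 20 = 65.
By inclusion–exclusion the count is 364 − 379 + 65 = 50.

50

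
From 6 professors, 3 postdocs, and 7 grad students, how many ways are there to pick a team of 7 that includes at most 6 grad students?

Split by how many grad students are chosen (0 through 6).
Sum: C(7,0)·C(9,7) + C(7,1)·C(9,6) + C(7,2)·C(9,5) + C(7,3)·C(9,4) + C(7,4)·C(9,3) + C(7,5)·C(9,2) + C(7,6)·C(9,1) = 36 + 588 + 2646 + 4410 + 2940 + 756 + 63 = 11439.

11439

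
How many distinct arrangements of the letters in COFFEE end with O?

With the last slot taken by O, it remains to arrange the other 5 letters (CFFEE).
Those 5 letters have E appearing twice and F appearing twice, giving (5)!/(2!·2!) = 30.

30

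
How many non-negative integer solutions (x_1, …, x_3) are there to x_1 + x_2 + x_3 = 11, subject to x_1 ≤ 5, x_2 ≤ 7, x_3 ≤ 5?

26

By stars and bars, unrestricted non-negative solutions to x_1+…+x_3 = 11 number C(11+2,2) = 78.
Subtract solutions that violate a single cap (substitute x_i' = x_i − (cap_i+1)): x_1 ≥ 6 gives C(7,2) = 21; x_2 ≥ 8 gives C(5,2) = 10; x_3 ≥ 6 gives C(7,2) = 21. Together 52.
No two caps can be exceeded simultaneously, so the pair terms are all 0.
By inclusion–exclusion the count is 78 − 52 + 0 = 26.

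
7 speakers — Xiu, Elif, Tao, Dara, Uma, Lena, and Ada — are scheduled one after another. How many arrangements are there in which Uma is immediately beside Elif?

Place the 5 others and the Uma-Elif pair as 6 objects in a line; the pair has 2 internal arrangements.
So the count is 2·(6)! = 1440.

1440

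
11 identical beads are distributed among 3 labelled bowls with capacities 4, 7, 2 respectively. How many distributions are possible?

6

Without the upper bounds there are C(13,2) = 78 ways to split 11 among 3 bowls.
Subtract solutions that violate a single cap (substitute x_i' = x_i − (cap_i+1)): x_1 ≥ 5 gives C(8,2) = 28; x_2 ≥ 8 gives C(5,2) = 10; x_3 ≥ 3 gives C(10,2) = 45. Together 83.
Add back pairs where two caps are both exceeded: 0 + 10 + 1 = 11.
By inclusion–exclusion the count is 78 − 83 + 11 = 6.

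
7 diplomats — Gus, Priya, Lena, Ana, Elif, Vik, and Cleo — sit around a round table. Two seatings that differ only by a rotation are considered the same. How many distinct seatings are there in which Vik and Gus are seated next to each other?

240

Treat {Vik, Gus} as one unit (2 internal orders) and seat the resulting 6 units around the table: (5)! circular arrangements.
So 2 × (5)! = 2 × 120 = 240.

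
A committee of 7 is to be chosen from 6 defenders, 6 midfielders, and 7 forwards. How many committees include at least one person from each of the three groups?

Total 7-person selections from all 19: C(19,7) = 50388.
Subtract selections that omit an entire group: no defenders → C(13,7) = 1716; no midfielders → C(13,7) = 1716; no forwards → C(12,7) = 792.
Add back selections omitting two groups (i.e. drawn from a single group): C(6,7) + C(6,7) + C(7,7) = 1.
By inclusion–exclusion: 50388 − 4224 + 1 = 46165.

46165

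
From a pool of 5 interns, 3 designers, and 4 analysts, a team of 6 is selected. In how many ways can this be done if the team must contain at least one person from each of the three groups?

805

With no constraint there are C(12,6) = 924 possible selections.
Subtract selections that omit an entire group: no interns → C(7,6) = 7; no designers → C(9,6) = 84; no analysts → C(8,6) = 28.
Add back selections omitting two groups (i.e. drawn from a single group): C(5,6) + C(3,6) + C(4,6) = 0.
By inclusion–exclusion: 924 − 119 + 0 = 805.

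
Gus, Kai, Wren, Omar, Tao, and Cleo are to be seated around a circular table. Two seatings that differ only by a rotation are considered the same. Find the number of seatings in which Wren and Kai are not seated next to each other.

72

Without the restriction there are (5)! = 120 seatings.
Those with Wren next to Kai: fuse the pair into one unit and seat 5 units around a circle — 2·(4)! = 48.
Subtracting, 120 − 48 = 72.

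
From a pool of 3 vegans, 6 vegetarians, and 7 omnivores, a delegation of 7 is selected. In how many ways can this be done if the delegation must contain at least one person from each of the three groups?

9569

Unrestricted: C(16,7) = 11440 ways to pick any 7 of the 16.
Subtract selections that omit an entire group: no vegans → C(13,7) = 1716; no vegetarians → C(10,7) = 120; no omnivores → C(9,7) = 36.
Add back selections omitting two groups (i.e. drawn from a single group): C(3,7) + C(6,7) + C(7,7) = 1.
By inclusion–exclusion: 11440 − 1872 + 1 = 9569.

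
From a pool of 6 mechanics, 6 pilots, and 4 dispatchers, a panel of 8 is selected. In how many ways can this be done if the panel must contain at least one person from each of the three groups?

Unrestricted: C(16,8) = 12870 ways to pick any 8 of the 16.
Subtract selections that omit an entire group: no mechanics → C(10,8) = 45; no pilots → C(10,8) = 45; no dispatchers → C(12,8) = 495.
Add back selections omitting two groups (i.e. drawn from a single group): C(6,8) + C(6,8) + C(4,8) = 0.
By inclusion–exclusion: 12870 − 585 + 0 = 12285.

12285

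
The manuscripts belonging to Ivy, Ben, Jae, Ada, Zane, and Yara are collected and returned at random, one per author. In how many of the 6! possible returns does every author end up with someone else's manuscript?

Let Aᵢ be the assignments in which author i gets their own manuscript. We want the size of the complement of A₁∪…∪A_6.
By inclusion–exclusion this is Σ_{j=0}^{6} (−1)^j C(6,j)·(6−j)!.
Computing: 720 − 720 + 360 − 120 + 30 − 6 + 1 = 265.

265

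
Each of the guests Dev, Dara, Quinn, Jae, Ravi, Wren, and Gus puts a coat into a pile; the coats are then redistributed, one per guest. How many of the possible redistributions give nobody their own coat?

Let Aᵢ be the assignments in which guest i gets their own coat. We want the size of the complement of A₁∪…∪A_7.
By inclusion–exclusion this is Σ_{j=0}^{7} (−1)^j C(7,j)·(7−j)!.
Computing: 5040 − 5040 + 2520 − 840 + 210 − 42 + 7 − 1 = 1854.

1854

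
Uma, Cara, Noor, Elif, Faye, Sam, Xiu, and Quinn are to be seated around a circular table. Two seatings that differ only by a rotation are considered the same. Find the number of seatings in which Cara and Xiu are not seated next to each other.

Without the restriction there are (7)! = 5040 seatings.
Those with Cara next to Xiu: fuse the pair into one unit and seat 7 units around a circle — 2·(6)! = 1440.
Subtracting, 5040 − 1440 = 3600.

3600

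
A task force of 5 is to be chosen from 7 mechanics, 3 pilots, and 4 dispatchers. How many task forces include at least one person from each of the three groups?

With no constraint there are C(14,5) = 2002 possible selections.
Selections missing a whole group: no mechanics → C(7,5) = 21; no pilots → C(11,5) = 462; no dispatchers → C(10,5) = 252.
Add back selections omitting two groups (i.e. drawn from a single group): C(7,5) + C(3,5) + C(4,5) = 21.
By inclusion–exclusion: 2002 − 735 + 21 = 1288.

1288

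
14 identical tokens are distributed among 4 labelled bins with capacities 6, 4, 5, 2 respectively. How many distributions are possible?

19

Ignoring the caps, the number of non-negative solutions to x_1+…+x_4 = 14 is C(17,3) = 680.
Subtract solutions that violate a single cap (substitute x_i' = x_i − (cap_i+1)): x_1 ≥ 7 gives C(10,3) = 120; x_2 ≥ 5 gives C(12,3) = 220; x_3 ≥ 6 gives C(11,3) = 165; x_4 ≥ 3 gives C(14,3) = 364. Together 869.
Add back pairs where two caps are both exceeded: 10 + 4 + 35 + 20 + 84 + 56 = 209.
Subtract triples: 0 + 0 + 0 + 1 = 1.
By inclusion–exclusion the count is 680 − 869 + 209 − 1 = 19.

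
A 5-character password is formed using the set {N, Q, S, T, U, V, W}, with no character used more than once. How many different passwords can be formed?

Choose and order 5 of the 7 symbols: the first character has 7 options, the next 6, and so on down to 3.
That product is 7 × 6 × 5 × 4 × 3 = 2520.

2520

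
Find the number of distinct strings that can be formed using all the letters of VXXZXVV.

VXXZXVV has 7 letters with V appearing 3 times and X appearing 3 times.
The number of distinct arrangements is 7!/(3!·3!) = 5040/36 = 140.

140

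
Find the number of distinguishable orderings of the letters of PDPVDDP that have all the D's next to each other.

20

Treat the 3 copies of D as a single block. The multiset to arrange is then {DDD, P, P, P, V}, 5 items in all.
That gives (5)!/(3!) = 20 arrangements.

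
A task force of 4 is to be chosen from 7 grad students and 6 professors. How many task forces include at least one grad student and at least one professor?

665

Total 4-person selections from all 13: C(13,4) = 715.
Subtract selections that omit an entire group: no grad students → C(6,4) = 15; no professors → C(7,4) = 35.
Both groups omitted at once is impossible, so 715 − 50 = 665.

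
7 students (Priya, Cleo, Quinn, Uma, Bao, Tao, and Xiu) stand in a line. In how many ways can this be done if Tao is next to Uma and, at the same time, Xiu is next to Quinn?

Treat {Tao,Uma} as one block (2 orders) and {Xiu,Quinn} as another (2 orders).
That leaves 5 units to arrange: 2 × 2 × 5! = 4 × 120 = 480.

480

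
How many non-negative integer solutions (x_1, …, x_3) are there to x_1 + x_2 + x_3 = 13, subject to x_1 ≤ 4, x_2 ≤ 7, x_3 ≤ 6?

By stars and bars, unrestricted non-negative solutions to x_1+…+x_3 = 13 number C(13+2,2) = 105.
Subtract solutions that violate a single cap (substitute x_i' = x_i − (cap_i+1)): x_1 ≥ 5 gives C(10,2) = 45; x_2 ≥ 8 gives C(7,2) = 21; x_3 ≥ 7 gives C(8,2) = 28. Together 94.
Add back pairs where two caps are both exceeded: 1 + 3 + 0 = 4.
By inclusion–exclusion the count is 105 − 94 + 4 = 15.

15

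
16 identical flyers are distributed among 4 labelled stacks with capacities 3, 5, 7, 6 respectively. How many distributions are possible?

By stars and bars, unrestricted non-negative solutions to x_1+…+x_4 = 16 number C(16+3,3) = 969.
Subtract solutions that violate a single cap (substitute x_i' = x_i − (cap_i+1)): x_1 ≥ 4 gives C(15,3) = 455; x_2 ≥ 6 gives C(13,3) = 286; x_3 ≥ 8 gives C(11,3) = 165; x_4 ≥ 7 gives C(12,3) = 220. Together 1126.
Add back pairs where two caps are both exceeded: 84 + 35 + 56 + 10 + 20 + 4 = 209.
By inclusion–exclusion the count is 969 − 1126 + 209 = 52.

52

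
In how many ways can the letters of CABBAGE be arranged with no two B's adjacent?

Total arrangements of CABBAGE: 7!/(2!·2!) = 1260.
If the two B's are adjacent, glue them into one block, leaving 6 items to arrange: (6)!/(2!) = 360 ways.
Subtracting, 1260 − 360 = 900 arrangements keep the B's apart.

900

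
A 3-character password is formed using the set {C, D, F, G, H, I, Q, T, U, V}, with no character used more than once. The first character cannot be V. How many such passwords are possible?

The first character has 10−1 = 9 choices (anything except V).
The remaining 2 characters are filled from the other 9 symbols without repetition: 9 × 8 = 72.
Total: 9 × 72 = 648.

648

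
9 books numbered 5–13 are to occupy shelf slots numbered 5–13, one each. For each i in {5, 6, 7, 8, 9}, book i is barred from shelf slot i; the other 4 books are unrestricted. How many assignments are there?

Let Aᵢ (for 5 ≤ i ≤ 9) be the placements that put book i in its forbidden shelf slot. Any j of these fix j positions, leaving (9−j)! ways to fill the rest, and there are C(5,j) ways to pick which j.
By inclusion–exclusion, the number of valid placements is Σ_{j=0}^{5} (−1)^j C(5,j)·(9−j)!.
Computing: 362880 − 201600 + 50400 − 7200 + 600 − 24 = 205056.

205056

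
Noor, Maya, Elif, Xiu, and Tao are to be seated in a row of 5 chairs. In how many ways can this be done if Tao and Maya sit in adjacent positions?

Treat {Tao, Maya} as a single unit. There are 4 units to order, and the pair itself can be ordered 2 ways.
So the count is 2·(4)! = 48.

48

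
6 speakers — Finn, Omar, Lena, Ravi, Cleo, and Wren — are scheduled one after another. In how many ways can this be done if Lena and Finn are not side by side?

There are 6! = 720 arrangements in all. If Lena and Finn are adjacent, merging them into one block gives 2·(5)! = 240 arrangements.
So 720 − 240 = 480 arrangements keep them apart.

480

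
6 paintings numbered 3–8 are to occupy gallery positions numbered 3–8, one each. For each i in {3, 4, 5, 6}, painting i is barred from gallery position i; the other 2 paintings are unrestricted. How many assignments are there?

Let Aᵢ (for 3 ≤ i ≤ 6) be the placements that put painting i in its forbidden gallery position. Any j of these fix j positions, leaving (6−j)! ways to fill the rest, and there are C(4,j) ways to pick which j.
By inclusion–exclusion, the number of valid placements is Σ_{j=0}^{4} (−1)^j C(4,j)·(6−j)!.
Computing: 720 − 480 + 144 − 24 + 2 = 362.

362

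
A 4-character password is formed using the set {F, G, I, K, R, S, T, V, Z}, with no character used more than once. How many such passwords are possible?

3024

Choose and order 4 of the 9 symbols: the first character has 9 options, the next 8, then 7, 6.
9 × 8 × 7 × 6 = 3024.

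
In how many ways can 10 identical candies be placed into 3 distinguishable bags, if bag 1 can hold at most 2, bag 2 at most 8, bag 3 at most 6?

18

Without the upper bounds there are C(12,2) = 66 ways to split 10 among 3 bags.
Subtract solutions that violate a single cap (substitute x_i' = x_i − (cap_i+1)): x_1 ≥ 3 gives C(9,2) = 36; x_2 ≥ 9 gives C(3,2) = 3; x_3 ≥ 7 gives C(5,2) = 10. Together 49.
Add back pairs where two caps are both exceeded: 0 + 1 + 0 = 1.
By inclusion–exclusion the count is 66 − 49 + 1 = 18.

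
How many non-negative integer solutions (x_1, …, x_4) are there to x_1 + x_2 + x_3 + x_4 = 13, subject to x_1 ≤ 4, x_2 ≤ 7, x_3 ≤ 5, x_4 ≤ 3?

69

Without the upper bounds there are C(16,3) = 560 ways to split 13 among 4 variables.
Subtract solutions that violate a single cap (substitute x_i' = x_i − (cap_i+1)): x_1 ≥ 5 gives C(11,3) = 165; x_2 ≥ 8 gives C(8,3) = 56; x_3 ≥ 6 gives C(10,3) = 120; x_4 ≥ 4 gives C(12,3) = 220. Together 561.
Add back pairs where two caps are both exceeded: 1 + 10 + 35 + 0 + 4 + 20 = 70.
By inclusion–exclusion the count is 560 − 561 + 70 = 69.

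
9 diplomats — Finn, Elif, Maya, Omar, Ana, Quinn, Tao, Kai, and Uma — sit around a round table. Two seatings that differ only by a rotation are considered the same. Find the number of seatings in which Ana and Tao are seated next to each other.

Treat {Ana, Tao} as one unit (2 internal orders) and seat the resulting 8 units around the table: (7)! circular arrangements.
So 2 × (7)! = 2 × 5040 = 10080.

10080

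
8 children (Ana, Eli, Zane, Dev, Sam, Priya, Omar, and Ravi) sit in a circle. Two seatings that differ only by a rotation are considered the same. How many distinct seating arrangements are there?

Around a circle, 8 distinct people have 8!/8 = (7)! = 5040 rotationally distinct seatings.

5040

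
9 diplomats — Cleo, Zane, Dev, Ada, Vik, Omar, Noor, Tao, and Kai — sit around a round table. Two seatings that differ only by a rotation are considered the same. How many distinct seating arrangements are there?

Seat Cleo anywhere (absorbing the rotational symmetry), then permute the other 8: (8)! = 40320.

40320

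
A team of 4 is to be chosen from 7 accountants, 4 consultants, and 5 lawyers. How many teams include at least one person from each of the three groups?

910

Unrestricted: C(16,4) = 1820 ways to pick any 4 of the 16.
Subtract selections that omit an entire group: no accountants → C(9,4) = 126; no consultants → C(12,4) = 495; no lawyers → C(11,4) = 330.
Add back selections omitting two groups (i.e. drawn from a single group): C(7,4) + C(4,4) + C(5,4) = 41.
By inclusion–exclusion: 1820 − 951 + 41 = 910.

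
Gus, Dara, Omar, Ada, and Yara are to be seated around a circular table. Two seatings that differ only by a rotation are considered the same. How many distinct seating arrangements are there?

Seat Gus anywhere (absorbing the rotational symmetry), then permute the other 4: (4)! = 24.

24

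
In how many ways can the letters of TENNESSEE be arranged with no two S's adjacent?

2940

There are 9!/(4!·2!·2!) = 3780 arrangements of TENNESSEE in total.
Arrangements with the S's together: treat SS as one letter, giving (8)!/(4!·2!) = 840.
Hence 3780 − 840 = 2940.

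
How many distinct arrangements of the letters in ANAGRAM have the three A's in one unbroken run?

Treat the 3 copies of A as a single block. The multiset to arrange is then {AAA, G, M, N, R}, 5 items in all.
All 5 items are distinct, so there are (5)! = 120 arrangements.

120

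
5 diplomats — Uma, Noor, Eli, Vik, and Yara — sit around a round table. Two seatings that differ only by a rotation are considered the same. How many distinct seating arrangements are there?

Around a circle, 5 distinct people have 5!/5 = (4)! = 24 rotationally distinct seatings.

24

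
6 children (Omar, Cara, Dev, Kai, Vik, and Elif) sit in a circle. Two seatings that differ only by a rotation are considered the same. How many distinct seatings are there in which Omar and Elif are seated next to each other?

Treat {Omar, Elif} as one unit (2 internal orders) and seat the resulting 5 units around the table: (4)! circular arrangements.
So 2 × (4)! = 2 × 24 = 48.

48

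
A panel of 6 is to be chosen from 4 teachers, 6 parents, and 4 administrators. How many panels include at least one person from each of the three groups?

Total 6-person selections from all 14: C(14,6) = 3003.
Selections missing a whole group: no teachers → C(10,6) = 210; no parents → C(8,6) = 28; no administrators → C(10,6) = 210.
Add back selections omitting two groups (i.e. drawn from a single group): C(4,6) + C(6,6) + C(4,6) = 1.
By inclusion–exclusion: 3003 − 448 + 1 = 2556.

2556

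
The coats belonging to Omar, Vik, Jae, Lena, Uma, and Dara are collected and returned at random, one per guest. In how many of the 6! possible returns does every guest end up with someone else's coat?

Let Aᵢ be the assignments in which guest i gets their own coat. We want the size of the complement of A₁∪…∪A_6.
By inclusion–exclusion this is Σ_{j=0}^{6} (−1)^j C(6,j)·(6−j)!.
Computing: 720 − 720 + 360 − 120 + 30 − 6 + 1 = 265.

265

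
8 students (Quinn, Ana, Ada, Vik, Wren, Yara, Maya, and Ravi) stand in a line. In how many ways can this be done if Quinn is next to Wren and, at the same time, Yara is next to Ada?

Treat {Quinn,Wren} as one block (2 orders) and {Yara,Ada} as another (2 orders).
That leaves 6 units to arrange: 2 × 2 × 6! = 4 × 720 = 2880.

2880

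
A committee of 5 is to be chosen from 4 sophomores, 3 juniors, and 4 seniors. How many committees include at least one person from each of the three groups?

364

With no constraint there are C(11,5) = 462 possible selections.
Subtract selections that omit an entire group: no sophomores → C(7,5) = 21; no juniors → C(8,5) = 56; no seniors → C(7,5) = 21.
Add back selections omitting two groups (i.e. drawn from a single group): C(4,5) + C(3,5) + C(4,5) = 0.
By inclusion–exclusion: 462 − 98 + 0 = 364.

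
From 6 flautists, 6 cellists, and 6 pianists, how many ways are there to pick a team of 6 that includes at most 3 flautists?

Split by how many flautists are chosen (0 through 3).
Sum: C(6,0)·C(12,6) + C(6,1)·C(12,5) + C(6,2)·C(12,4) + C(6,3)·C(12,3) = 924 + 4752 + 7425 + 4400 = 17501.

17501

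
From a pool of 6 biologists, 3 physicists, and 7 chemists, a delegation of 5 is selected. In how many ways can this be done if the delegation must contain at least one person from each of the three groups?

2730

Unrestricted: C(16,5) = 4368 ways to pick any 5 of the 16.
Selections missing a whole group: no biologists → C(10,5) = 252; no physicists → C(13,5) = 1287; no chemists → C(9,5) = 126.
Add back selections omitting two groups (i.e. drawn from a single group): C(6,5) + C(3,5) + C(7,5) = 27.
By inclusion–exclusion: 4368 − 1665 + 27 = 2730.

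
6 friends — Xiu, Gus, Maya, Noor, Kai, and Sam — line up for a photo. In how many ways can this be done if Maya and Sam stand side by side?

Place the 4 others and the Maya-Sam pair as 5 objects in a line; the pair has 2 internal arrangements.
That gives 2 × 5! = 2 × 120 = 240.

240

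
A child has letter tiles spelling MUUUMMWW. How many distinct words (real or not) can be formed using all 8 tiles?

560

The 8 letters of MUUUMMWW have repeats: M appearing 3 times, U appearing 3 times, and W appearing twice.
The number of distinct arrangements is 8!/(3!·3!·2!) = 40320/72 = 560.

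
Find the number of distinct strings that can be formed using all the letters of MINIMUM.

420

MINIMUM has 7 letters with I appearing twice and M appearing 3 times.
So there are 7! / (3!·2!) = 420 distinguishable arrangements.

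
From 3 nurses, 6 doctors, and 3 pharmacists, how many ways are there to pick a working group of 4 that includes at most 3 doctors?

480

Split by how many doctors are chosen (0 through 3).
Sum: C(6,0)·C(6,4) + C(6,1)·C(6,3) + C(6,2)·C(6,2) + C(6,3)·C(6,1) = 15 + 120 + 225 + 120 = 480.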